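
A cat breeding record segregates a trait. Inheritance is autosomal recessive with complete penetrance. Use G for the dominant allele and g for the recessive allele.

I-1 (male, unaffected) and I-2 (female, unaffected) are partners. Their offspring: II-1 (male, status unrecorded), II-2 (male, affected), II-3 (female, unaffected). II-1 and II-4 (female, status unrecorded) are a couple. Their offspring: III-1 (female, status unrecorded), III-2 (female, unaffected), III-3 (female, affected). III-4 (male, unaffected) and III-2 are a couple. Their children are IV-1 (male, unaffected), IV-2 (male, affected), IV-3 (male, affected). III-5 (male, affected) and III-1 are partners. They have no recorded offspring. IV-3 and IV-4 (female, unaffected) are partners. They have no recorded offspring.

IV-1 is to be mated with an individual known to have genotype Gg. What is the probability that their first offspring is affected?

1/6

III-4 is unaffected so carries G and passed g to IV-2 (gg), so III-4 is Gg.
III-2 is unaffected so carries G and passed g to IV-2 (gg), so III-2 is Gg.
IV-1 is an unaffected offspring of III-4 (Gg) × III-2 (Gg), whose cross gives 1/4 GG : 1/2 Gg : 1/4 gg; conditioning on being unaffected, IV-1 is GG with probability 1/3, Gg with probability 2/3.
Summing over parental genotype combinations, P(offspring is affected) = 2/3·1/4 = 1/6.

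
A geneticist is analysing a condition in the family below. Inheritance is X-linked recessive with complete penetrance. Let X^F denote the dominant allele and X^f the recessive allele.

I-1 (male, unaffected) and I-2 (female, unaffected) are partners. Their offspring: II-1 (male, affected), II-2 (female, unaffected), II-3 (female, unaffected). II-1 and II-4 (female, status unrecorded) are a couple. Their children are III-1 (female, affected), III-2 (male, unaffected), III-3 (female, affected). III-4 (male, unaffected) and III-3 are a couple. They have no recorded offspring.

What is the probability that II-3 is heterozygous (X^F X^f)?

1/2

I-1 is unaffected, so I-1 is X^F Y.
I-2 is unaffected so carries F and passed f to II-1 (X^f Y), so I-2 is X^F X^f.
Their cross gives offspring ratios 1/2 X^F X^F : 1/2 X^F X^f. Conditioning on II-3 being unaffected, P(X^F X^f) = 1/2 / 1 = 1/2.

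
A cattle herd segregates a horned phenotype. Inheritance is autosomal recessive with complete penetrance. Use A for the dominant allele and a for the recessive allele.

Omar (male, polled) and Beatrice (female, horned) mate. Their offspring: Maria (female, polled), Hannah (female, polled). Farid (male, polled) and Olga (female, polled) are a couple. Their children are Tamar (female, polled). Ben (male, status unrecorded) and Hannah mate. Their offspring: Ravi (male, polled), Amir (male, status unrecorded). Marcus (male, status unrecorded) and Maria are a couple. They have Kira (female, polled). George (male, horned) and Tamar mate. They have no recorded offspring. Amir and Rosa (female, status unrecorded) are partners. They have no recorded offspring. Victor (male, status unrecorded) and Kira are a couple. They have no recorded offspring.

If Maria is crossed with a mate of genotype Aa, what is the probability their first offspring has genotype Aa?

1/2

Maria is polled so carries A and received a from Beatrice (aa), so Maria is Aa.
The cross gives 1/4 AA : 1/2 Aa : 1/4 aa, so P(offspring has genotype Aa) = 1/2.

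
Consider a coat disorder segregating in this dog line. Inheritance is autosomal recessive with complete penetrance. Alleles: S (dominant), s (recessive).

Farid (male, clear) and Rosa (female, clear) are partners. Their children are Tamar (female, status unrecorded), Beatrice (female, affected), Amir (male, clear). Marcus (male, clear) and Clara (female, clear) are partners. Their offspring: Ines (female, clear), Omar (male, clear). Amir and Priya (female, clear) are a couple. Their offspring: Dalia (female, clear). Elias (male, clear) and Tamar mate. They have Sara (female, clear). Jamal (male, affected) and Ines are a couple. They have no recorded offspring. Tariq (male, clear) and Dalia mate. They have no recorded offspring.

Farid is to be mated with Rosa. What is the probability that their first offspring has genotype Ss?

1/2

Farid is clear so carries S and passed s to Beatrice (ss), so Farid is Ss.
Rosa is clear so carries S and passed s to Beatrice (ss), so Rosa is Ss.
The cross gives 1/4 SS : 1/2 Ss : 1/4 ss, so P(offspring has genotype Ss) = 1/2.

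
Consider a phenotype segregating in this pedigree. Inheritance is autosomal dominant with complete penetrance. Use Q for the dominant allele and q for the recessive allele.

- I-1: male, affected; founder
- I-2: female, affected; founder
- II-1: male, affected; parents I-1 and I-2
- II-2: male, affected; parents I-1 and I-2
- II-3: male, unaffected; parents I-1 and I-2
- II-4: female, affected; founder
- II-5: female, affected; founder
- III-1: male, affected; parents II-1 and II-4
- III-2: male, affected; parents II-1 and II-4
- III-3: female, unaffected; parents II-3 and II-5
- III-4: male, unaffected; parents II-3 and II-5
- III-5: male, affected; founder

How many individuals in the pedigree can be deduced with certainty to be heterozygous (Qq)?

Obligate heterozygotes: I-1 is affected so carries Q and passed q to II-3 (qq), so I-1 is Qq; I-2 is affected so carries Q and passed q to II-3 (qq), so I-2 is Qq; II-5 is affected so carries Q and passed q to III-3 (qq), so II-5 is Qq.
Every other individual is either homozygous by phenotype or has at least one consistent homozygous assignment, so the count is 3.

3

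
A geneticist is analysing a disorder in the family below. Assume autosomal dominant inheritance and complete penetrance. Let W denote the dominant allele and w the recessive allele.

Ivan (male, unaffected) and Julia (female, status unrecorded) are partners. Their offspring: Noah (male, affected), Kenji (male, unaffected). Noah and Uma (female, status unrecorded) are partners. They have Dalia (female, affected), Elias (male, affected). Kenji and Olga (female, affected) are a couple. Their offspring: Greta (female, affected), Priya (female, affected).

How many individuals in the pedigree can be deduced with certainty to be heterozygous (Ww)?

4

Obligate heterozygotes: Julia passed W to Noah (Ww, whose w came from Ivan) and passed w to Kenji (ww), so Julia is Ww; Noah is affected so carries W and received w from Ivan (ww), so Noah is Ww; Greta is affected so carries W and received w from Kenji (ww), so Greta is Ww; Priya is affected so carries W and received w from Kenji (ww), so Priya is Ww.
Every other individual is either homozygous by phenotype or has at least one consistent homozygous assignment, so the count is 4.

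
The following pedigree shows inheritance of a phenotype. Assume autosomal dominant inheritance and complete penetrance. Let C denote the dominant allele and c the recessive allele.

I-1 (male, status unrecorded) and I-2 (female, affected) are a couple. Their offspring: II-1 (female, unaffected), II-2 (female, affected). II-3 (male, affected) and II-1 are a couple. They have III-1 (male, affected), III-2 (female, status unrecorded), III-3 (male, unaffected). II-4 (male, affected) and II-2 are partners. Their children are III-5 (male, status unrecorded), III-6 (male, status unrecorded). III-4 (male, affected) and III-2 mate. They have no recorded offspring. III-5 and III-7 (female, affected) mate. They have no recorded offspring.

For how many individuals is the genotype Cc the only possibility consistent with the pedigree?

Obligate heterozygotes: I-2 is affected so carries C and passed c to II-1 (cc), so I-2 is Cc; II-3 is affected so carries C and passed c to III-3 (cc), so II-3 is Cc; III-1 is affected so carries C and received c from II-1 (cc), so III-1 is Cc.
Every other individual is either homozygous by phenotype or has at least one consistent homozygous assignment, so the count is 3.

3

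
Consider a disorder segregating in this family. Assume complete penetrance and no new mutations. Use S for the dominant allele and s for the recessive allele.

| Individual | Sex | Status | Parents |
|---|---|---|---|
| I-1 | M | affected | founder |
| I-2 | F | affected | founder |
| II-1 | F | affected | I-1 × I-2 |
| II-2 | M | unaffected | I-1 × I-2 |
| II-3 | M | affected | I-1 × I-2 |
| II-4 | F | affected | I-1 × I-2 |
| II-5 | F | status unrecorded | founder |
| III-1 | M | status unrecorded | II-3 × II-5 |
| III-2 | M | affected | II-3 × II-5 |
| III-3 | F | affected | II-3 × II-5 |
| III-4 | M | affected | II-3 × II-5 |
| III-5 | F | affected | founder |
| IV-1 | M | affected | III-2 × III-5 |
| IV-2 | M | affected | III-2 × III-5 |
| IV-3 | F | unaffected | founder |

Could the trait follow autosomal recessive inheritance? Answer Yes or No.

No

Under autosomal recessive, II-2 (unaffected, male) cannot arise from I-1 (affected) × I-2 (affected).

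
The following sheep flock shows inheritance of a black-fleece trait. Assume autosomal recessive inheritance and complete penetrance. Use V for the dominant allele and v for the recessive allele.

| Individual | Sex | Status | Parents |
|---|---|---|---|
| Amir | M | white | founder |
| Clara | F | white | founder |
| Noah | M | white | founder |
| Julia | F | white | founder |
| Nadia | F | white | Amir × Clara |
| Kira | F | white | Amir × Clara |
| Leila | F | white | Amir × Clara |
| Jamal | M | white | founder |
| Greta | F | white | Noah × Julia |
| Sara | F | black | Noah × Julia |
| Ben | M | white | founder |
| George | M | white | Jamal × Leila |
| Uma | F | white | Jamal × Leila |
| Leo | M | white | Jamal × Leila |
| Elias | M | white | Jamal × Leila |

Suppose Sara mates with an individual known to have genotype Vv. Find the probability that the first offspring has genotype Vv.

1/2

Sara is black, so Sara is vv.
The cross gives 1/2 Vv : 1/2 vv, so P(offspring has genotype Vv) = 1/2.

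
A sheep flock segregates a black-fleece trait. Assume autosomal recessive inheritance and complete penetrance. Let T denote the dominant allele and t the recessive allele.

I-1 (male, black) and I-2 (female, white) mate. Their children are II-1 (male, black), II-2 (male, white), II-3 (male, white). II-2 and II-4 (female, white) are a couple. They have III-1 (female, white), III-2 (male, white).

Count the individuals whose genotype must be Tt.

3

Obligate heterozygotes: I-2 is white so carries T and passed t to II-1 (tt), so I-2 is Tt; II-2 is white so carries T and received t from I-1 (tt), so II-2 is Tt; II-3 is white so carries T and received t from I-1 (tt), so II-3 is Tt.
Every other individual is either homozygous by phenotype or has at least one consistent homozygous assignment, so the count is 3.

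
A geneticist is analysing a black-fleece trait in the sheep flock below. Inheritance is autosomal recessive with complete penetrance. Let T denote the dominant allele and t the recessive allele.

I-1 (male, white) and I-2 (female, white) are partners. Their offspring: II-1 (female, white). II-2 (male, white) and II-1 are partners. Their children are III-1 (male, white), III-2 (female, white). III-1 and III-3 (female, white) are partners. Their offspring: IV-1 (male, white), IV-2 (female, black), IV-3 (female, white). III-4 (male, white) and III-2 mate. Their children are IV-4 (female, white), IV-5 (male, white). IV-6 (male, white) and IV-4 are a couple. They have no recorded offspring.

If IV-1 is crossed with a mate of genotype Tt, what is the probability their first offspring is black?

1/6

III-1 is white so carries T and passed t to IV-2 (tt), so III-1 is Tt.
III-3 is white so carries T and passed t to IV-2 (tt), so III-3 is Tt.
IV-1 is a white offspring of III-1 (Tt) × III-3 (Tt), whose cross gives 1/4 TT : 1/2 Tt : 1/4 tt; conditioning on being white, IV-1 is TT with probability 1/3, Tt with probability 2/3.
Summing over parental genotype combinations, P(offspring is black) = 2/3·1/4 = 1/6.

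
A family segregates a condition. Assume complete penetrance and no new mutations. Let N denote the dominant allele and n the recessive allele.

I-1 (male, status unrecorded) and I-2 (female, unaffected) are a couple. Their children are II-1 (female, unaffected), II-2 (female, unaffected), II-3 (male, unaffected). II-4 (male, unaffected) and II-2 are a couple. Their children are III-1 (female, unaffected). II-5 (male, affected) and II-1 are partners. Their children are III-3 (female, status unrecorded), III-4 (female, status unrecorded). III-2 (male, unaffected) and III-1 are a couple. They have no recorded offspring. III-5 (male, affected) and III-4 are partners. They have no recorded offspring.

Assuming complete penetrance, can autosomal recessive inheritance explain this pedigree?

Yes

A consistent assignment under autosomal recessive exists: I-1 NN, I-2 NN, II-1 NN, II-2 NN, II-3 NN, II-4 NN, II-5 nn, III-1 NN, III-2 NN, III-3 Nn, III-4 Nn, III-5 nn.
In this assignment every recorded phenotype matches its genotype and every non-founder's genotype is obtainable from its parents' genotypes, so the pedigree is consistent.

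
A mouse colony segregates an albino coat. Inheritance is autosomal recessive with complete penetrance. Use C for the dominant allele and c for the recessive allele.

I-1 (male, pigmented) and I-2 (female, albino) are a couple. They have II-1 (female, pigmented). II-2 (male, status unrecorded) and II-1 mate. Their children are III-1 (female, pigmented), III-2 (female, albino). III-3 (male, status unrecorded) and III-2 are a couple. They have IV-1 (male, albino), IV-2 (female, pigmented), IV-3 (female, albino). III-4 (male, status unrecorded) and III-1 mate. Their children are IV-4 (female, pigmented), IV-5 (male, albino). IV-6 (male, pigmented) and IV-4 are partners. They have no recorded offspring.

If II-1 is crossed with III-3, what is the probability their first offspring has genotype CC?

1/4

II-1 is pigmented so carries C and received c from I-2 (cc), so II-1 is Cc.
III-3 passed C to IV-2 (Cc, whose c came from III-2) and passed c to IV-1 (cc), so III-3 is Cc.
The cross gives 1/4 CC : 1/2 Cc : 1/4 cc, so P(offspring has genotype CC) = 1/4.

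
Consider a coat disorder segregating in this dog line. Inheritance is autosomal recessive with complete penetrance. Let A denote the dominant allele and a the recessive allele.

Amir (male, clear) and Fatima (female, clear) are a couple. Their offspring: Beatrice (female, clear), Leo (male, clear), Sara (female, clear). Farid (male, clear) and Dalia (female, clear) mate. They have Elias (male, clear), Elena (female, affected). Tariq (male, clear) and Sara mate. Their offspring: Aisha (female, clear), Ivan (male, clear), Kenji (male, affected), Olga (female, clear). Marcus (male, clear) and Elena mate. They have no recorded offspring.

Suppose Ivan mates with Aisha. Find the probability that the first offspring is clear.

8/9

Tariq is clear so carries A and passed a to Kenji (aa), so Tariq is Aa.
Sara is clear so carries A and passed a to Kenji (aa), so Sara is Aa.
Ivan is a clear offspring of Tariq (Aa) × Sara (Aa), whose cross gives 1/4 AA : 1/2 Aa : 1/4 aa; conditioning on being clear, Ivan is AA with probability 1/3, Aa with probability 2/3.
Aisha is a clear offspring of Tariq (Aa) × Sara (Aa), whose cross gives 1/4 AA : 1/2 Aa : 1/4 aa; conditioning on being clear, Aisha is AA with probability 1/3, Aa with probability 2/3.
Summing over parental genotype combinations, P(offspring is clear) = 1/9·1 + 2/9·1 + 2/9·1 + 4/9·3/4 = 8/9.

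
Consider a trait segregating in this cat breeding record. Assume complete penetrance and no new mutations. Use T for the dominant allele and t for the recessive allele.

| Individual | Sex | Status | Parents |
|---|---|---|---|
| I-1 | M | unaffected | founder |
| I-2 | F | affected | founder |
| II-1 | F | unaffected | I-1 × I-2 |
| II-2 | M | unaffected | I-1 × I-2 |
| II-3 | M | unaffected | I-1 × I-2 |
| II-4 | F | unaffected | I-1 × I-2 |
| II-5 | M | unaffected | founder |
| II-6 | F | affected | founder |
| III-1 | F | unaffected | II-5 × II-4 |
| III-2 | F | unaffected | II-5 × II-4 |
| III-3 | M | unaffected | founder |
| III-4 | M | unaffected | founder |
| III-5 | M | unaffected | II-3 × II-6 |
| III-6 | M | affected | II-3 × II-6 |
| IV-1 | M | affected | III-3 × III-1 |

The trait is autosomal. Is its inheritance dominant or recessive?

recessive

III-3 and III-1 are both unaffected yet have an affected child IV-1. Under dominance, an affected child requires at least one affected parent, so the trait cannot be dominant.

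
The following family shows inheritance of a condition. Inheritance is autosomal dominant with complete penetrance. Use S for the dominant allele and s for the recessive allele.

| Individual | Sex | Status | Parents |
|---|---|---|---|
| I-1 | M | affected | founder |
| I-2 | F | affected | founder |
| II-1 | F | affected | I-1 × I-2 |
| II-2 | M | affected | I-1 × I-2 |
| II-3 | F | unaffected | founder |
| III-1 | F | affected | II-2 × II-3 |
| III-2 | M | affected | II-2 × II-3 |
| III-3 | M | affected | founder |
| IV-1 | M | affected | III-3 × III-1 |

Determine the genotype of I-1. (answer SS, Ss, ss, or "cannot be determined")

cannot be determined

I-1's phenotype allows SS or Ss, and no parent or child forces a single allele at both positions; consistent genotype assignments exist with I-1 as SS or Ss.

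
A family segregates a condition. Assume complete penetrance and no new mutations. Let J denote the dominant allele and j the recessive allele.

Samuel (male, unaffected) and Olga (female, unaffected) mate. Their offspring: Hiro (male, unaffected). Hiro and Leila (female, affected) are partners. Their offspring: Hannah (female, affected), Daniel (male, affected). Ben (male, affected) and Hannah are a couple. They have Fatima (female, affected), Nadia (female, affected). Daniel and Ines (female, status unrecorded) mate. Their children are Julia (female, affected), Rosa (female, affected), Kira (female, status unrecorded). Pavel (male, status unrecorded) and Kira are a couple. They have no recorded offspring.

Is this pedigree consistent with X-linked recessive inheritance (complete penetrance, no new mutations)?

Under X-linked recessive, Hannah (affected, female) cannot arise from Hiro (unaffected) × Leila (affected).

No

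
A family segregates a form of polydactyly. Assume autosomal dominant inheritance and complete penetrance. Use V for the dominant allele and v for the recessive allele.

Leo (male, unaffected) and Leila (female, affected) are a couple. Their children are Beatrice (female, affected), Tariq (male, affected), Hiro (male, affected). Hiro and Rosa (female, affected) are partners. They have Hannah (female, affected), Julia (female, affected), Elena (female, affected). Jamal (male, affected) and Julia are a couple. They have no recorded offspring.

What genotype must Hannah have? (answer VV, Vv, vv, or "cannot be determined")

cannot be determined

Hannah's phenotype allows VV or Vv, and no parent or child forces a single allele at both positions; consistent genotype assignments exist with Hannah as VV or Vv.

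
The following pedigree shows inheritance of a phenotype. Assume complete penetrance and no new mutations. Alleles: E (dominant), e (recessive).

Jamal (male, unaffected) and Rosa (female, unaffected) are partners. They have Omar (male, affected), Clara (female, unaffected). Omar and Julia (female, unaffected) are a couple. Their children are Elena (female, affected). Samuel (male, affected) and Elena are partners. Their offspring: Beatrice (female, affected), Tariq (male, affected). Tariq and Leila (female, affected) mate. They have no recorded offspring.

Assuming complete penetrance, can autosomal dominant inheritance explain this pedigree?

Under autosomal dominant, Omar (affected, male) cannot arise from Jamal (unaffected) × Rosa (unaffected).

No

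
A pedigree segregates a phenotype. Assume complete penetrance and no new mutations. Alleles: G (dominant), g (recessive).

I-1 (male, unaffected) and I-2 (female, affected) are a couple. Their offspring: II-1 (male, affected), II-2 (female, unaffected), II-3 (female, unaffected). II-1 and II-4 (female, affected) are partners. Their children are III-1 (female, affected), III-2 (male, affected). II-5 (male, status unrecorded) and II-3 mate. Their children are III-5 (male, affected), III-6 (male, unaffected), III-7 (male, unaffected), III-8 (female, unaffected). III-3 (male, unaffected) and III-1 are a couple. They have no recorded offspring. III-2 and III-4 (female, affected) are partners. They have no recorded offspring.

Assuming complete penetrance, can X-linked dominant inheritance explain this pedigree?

No

Under X-linked dominant, III-5 (affected, male) cannot arise from II-5 (unrecorded) × II-3 (unaffected).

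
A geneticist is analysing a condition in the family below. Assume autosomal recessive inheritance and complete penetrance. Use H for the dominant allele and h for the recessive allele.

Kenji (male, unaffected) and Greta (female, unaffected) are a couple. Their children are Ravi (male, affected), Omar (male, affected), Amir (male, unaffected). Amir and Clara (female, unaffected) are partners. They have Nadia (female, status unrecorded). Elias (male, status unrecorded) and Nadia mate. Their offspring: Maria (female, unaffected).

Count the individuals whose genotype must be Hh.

2

Obligate heterozygotes: Kenji is unaffected so carries H and passed h to Ravi (hh), so Kenji is Hh; Greta is unaffected so carries H and passed h to Ravi (hh), so Greta is Hh.
Every other individual is either homozygous by phenotype or has at least one consistent homozygous assignment, so the count is 2.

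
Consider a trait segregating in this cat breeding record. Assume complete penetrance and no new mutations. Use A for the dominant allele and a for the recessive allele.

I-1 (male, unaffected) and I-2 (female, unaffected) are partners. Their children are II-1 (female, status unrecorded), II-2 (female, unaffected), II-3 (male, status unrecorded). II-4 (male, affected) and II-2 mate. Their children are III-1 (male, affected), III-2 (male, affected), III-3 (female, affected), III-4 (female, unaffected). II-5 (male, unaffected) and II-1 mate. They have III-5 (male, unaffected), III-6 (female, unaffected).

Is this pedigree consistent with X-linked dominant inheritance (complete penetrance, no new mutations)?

No

Under X-linked dominant, III-1 (affected, male) cannot arise from II-4 (affected) × II-2 (unaffected).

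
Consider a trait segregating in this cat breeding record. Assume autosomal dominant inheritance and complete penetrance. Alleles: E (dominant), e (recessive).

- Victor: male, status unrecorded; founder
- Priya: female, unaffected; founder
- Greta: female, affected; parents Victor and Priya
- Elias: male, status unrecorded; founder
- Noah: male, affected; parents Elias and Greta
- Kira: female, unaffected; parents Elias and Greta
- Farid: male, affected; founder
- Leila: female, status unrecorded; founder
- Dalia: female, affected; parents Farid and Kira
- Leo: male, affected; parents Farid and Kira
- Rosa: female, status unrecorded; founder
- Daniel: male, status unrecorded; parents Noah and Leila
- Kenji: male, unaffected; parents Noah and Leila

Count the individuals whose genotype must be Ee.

4

Obligate heterozygotes: Greta is affected so carries E and received e from Priya (ee), so Greta is Ee; Noah is affected so carries E and passed e to Kenji (ee), so Noah is Ee; Dalia is affected so carries E and received e from Kira (ee), so Dalia is Ee; Leo is affected so carries E and received e from Kira (ee), so Leo is Ee.
Every other individual is either homozygous by phenotype or has at least one consistent homozygous assignment, so the count is 4.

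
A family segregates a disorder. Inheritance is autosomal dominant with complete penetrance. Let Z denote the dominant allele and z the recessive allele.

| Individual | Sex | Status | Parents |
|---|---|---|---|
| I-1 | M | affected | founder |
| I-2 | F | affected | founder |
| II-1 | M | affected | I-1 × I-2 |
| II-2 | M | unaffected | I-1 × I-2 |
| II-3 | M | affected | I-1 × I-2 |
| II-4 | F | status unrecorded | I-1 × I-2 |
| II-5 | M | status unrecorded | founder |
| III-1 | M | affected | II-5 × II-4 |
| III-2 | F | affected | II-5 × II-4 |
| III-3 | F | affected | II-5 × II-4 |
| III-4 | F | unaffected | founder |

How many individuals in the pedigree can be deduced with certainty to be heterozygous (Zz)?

Obligate heterozygotes: I-1 is affected so carries Z and passed z to II-2 (zz), so I-1 is Zz; I-2 is affected so carries Z and passed z to II-2 (zz), so I-2 is Zz.
Every other individual is either homozygous by phenotype or has at least one consistent homozygous assignment, so the count is 2.

2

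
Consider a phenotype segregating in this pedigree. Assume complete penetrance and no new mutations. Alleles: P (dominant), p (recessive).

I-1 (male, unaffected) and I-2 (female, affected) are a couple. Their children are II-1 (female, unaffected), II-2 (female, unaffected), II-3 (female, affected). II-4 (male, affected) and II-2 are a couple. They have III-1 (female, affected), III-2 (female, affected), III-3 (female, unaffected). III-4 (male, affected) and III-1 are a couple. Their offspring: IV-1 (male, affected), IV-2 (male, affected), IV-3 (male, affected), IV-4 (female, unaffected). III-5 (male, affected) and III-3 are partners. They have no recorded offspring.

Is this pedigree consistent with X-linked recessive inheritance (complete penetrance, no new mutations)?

No

Under X-linked recessive, II-3 (affected, female) cannot arise from I-1 (unaffected) × I-2 (affected).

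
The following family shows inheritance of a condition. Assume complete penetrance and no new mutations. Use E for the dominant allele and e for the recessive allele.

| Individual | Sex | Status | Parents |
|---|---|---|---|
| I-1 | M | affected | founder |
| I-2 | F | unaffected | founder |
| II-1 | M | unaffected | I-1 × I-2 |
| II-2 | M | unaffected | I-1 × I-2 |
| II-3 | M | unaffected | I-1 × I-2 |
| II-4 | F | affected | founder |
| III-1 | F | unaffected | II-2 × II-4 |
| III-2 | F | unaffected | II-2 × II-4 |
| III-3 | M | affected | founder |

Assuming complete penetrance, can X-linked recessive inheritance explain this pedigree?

Yes

A consistent assignment under X-linked recessive exists: I-1 X^e Y, I-2 X^E X^E, II-1 X^E Y, II-2 X^E Y, II-3 X^E Y, II-4 X^e X^e, III-1 X^E X^e, III-2 X^E X^e, III-3 X^e Y.
In this assignment every recorded phenotype matches its genotype and every non-founder's genotype is obtainable from its parents' genotypes, so the pedigree is consistent.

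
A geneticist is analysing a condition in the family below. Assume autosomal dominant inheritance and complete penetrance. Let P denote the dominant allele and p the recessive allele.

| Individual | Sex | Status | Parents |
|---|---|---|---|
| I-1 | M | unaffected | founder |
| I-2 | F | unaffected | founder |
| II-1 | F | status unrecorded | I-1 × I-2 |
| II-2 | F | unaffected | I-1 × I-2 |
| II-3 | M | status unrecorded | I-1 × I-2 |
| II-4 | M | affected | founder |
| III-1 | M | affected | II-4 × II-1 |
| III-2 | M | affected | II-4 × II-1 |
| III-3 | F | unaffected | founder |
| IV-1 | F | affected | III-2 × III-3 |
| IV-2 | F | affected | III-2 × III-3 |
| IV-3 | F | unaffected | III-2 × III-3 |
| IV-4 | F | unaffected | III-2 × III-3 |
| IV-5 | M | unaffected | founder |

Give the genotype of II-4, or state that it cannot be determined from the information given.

II-4's phenotype allows PP or Pp, and no parent or child forces a single allele at both positions; consistent genotype assignments exist with II-4 as PP or Pp.

cannot be determined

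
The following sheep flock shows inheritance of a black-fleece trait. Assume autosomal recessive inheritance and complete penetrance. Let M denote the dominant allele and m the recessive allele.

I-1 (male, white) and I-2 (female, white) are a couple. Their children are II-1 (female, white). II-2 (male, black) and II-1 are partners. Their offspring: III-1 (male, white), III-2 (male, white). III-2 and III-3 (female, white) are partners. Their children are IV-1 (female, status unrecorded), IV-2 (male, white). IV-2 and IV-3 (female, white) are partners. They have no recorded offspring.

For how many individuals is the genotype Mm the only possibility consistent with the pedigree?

Obligate heterozygotes: III-1 is white so carries M and received m from II-2 (mm), so III-1 is Mm; III-2 is white so carries M and received m from II-2 (mm), so III-2 is Mm.
Every other individual is either homozygous by phenotype or has at least one consistent homozygous assignment, so the count is 2.

2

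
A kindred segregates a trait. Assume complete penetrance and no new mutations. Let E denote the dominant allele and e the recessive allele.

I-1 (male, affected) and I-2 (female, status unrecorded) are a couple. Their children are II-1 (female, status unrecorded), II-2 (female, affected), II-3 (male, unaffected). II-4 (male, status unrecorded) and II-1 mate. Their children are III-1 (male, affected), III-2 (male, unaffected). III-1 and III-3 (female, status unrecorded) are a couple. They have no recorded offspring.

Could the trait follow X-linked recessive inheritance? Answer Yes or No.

A consistent assignment under X-linked recessive exists: I-1 X^e Y, I-2 X^E X^e, II-1 X^E X^e, II-2 X^e X^e, II-3 X^E Y, II-4 X^E Y, III-1 X^e Y, III-2 X^E Y, III-3 X^E X^E.
In this assignment every recorded phenotype matches its genotype and every non-founder's genotype is obtainable from its parents' genotypes, so the pedigree is consistent.

Yes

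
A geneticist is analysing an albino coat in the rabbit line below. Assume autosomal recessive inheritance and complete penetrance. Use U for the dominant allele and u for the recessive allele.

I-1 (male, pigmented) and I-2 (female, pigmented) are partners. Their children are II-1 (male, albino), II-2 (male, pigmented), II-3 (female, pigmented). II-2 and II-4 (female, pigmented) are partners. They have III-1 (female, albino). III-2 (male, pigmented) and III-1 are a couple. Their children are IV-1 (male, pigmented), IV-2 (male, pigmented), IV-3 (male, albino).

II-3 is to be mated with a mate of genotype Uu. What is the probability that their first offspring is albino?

1/6

I-1 is pigmented so carries U and passed u to II-1 (uu), so I-1 is Uu.
I-2 is pigmented so carries U and passed u to II-1 (uu), so I-2 is Uu.
II-3 is a pigmented offspring of I-1 (Uu) × I-2 (Uu), whose cross gives 1/4 UU : 1/2 Uu : 1/4 uu; conditioning on being pigmented, II-3 is UU with probability 1/3, Uu with probability 2/3.
Summing over parental genotype combinations, P(offspring is albino) = 2/3·1/4 = 1/6.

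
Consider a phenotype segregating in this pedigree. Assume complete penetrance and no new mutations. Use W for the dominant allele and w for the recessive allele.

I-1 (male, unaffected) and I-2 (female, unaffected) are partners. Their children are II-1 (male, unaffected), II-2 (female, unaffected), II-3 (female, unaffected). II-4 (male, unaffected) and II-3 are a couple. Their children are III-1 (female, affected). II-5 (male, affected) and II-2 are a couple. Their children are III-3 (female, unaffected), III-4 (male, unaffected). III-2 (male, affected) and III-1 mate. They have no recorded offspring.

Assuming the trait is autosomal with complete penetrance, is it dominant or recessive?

II-4 and II-3 are both unaffected yet have an affected child III-1. Under dominance, an affected child requires at least one affected parent, so the trait cannot be dominant.

recessive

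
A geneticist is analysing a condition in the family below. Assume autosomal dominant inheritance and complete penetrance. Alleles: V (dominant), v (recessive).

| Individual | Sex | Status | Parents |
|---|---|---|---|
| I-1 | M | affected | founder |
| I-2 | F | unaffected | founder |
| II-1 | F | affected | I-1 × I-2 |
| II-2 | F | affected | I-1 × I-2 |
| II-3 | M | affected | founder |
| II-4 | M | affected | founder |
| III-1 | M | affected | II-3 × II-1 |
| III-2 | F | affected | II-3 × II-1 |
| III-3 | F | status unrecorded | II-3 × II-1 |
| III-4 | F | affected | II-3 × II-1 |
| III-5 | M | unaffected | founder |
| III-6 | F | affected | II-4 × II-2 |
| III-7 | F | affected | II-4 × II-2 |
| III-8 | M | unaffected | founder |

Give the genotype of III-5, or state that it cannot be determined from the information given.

vv

III-5 is unaffected, so III-5 is vv.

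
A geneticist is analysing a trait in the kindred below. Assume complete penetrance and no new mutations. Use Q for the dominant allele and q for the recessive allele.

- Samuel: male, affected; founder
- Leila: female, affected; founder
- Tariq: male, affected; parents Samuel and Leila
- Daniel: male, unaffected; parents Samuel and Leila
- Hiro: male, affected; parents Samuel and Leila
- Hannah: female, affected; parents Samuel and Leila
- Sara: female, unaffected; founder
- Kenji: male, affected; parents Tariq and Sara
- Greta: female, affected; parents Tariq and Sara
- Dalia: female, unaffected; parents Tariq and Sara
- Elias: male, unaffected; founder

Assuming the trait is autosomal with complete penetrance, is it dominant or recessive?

dominant

Samuel and Leila are both affected yet have an unaffected child Daniel. Under a recessive model two affected parents are homozygous and every child would be affected, so the trait cannot be recessive.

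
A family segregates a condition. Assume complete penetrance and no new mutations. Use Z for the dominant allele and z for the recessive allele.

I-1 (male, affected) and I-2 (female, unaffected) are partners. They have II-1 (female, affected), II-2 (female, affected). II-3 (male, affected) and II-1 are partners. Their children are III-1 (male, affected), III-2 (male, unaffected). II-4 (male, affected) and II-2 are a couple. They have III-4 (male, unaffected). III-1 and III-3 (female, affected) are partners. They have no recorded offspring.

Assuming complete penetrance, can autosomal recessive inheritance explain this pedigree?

No

Under autosomal recessive, III-2 (unaffected, male) cannot arise from II-3 (affected) × II-1 (affected).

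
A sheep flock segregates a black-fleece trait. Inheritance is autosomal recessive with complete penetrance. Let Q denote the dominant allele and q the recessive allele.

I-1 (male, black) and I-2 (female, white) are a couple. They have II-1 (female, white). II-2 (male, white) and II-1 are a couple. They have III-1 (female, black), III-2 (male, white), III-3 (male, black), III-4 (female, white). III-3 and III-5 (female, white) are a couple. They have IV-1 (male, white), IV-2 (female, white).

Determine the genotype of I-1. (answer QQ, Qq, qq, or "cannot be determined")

I-1 is black, so I-1 is qq.

qq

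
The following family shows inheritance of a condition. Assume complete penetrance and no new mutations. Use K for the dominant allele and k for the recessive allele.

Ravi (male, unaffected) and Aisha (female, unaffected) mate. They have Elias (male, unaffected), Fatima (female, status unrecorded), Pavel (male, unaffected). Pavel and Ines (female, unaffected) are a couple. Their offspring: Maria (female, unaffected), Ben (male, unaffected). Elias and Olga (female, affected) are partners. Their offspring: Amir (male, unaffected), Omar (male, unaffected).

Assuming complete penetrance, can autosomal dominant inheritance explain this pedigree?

Yes

A consistent assignment under autosomal dominant exists: Ravi kk, Aisha kk, Elias kk, Fatima kk, Pavel kk, Ines kk, Olga Kk, Maria kk, Ben kk, Amir kk, Omar kk.
In this assignment every recorded phenotype matches its genotype and every non-founder's genotype is obtainable from its parents' genotypes, so the pedigree is consistent.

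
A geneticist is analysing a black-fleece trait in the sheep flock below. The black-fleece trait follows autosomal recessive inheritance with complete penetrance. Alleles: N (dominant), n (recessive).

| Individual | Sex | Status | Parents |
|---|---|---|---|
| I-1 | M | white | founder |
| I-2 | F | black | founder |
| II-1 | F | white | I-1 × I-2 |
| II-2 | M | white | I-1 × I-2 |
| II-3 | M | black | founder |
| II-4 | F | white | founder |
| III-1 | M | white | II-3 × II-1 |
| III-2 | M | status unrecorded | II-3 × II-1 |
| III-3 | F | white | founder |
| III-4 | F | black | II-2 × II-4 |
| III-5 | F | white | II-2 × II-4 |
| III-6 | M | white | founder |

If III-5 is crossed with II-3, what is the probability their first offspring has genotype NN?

0

II-2 is white so carries N and received n from I-2 (nn), so II-2 is Nn.
II-4 is white so carries N and passed n to III-4 (nn), so II-4 is Nn.
III-5 is a white offspring of II-2 (Nn) × II-4 (Nn), whose cross gives 1/4 NN : 1/2 Nn : 1/4 nn; conditioning on being white, III-5 is NN with probability 1/3, Nn with probability 2/3.
II-3 is black, so II-3 is nn.
Summing over parental genotype combinations, P(offspring has genotype NN) = 0 = 0.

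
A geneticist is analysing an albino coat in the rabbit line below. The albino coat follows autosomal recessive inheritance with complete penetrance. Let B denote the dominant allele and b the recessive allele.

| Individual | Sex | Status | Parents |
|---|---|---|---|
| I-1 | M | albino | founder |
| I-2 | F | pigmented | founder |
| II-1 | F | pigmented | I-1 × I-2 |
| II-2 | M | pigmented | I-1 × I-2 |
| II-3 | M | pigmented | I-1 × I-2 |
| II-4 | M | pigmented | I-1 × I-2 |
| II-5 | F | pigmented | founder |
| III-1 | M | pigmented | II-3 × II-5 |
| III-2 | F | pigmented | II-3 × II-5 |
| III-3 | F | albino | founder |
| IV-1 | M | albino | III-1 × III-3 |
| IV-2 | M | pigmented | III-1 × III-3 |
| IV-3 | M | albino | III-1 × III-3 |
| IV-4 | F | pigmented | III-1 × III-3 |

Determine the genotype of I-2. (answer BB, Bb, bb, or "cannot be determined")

I-2's phenotype allows BB or Bb, and no parent or child forces a single allele at both positions; consistent genotype assignments exist with I-2 as BB or Bb.

cannot be determined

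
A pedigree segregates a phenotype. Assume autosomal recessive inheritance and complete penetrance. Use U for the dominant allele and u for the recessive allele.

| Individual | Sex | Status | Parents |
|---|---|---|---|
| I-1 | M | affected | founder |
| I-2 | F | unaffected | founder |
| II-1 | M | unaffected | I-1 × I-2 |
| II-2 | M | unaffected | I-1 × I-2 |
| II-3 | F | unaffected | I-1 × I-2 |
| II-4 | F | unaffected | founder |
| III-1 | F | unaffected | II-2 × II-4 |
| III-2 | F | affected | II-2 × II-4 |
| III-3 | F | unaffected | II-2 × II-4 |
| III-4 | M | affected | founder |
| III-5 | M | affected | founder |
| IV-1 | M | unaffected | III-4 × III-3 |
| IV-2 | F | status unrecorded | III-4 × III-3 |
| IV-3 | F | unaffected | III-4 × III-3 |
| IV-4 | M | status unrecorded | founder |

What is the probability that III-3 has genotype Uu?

II-2 is unaffected so carries U and received u from I-1 (uu), so II-2 is Uu.
II-4 is unaffected so carries U and passed u to III-2 (uu), so II-4 is Uu.
Their cross gives offspring ratios 1/4 UU : 1/2 Uu : 1/4 uu. Conditioning on III-3 being unaffected, P(Uu) = 1/2 / 3/4 = 2/3 before taking III-3's own offspring into account.
III-4 is affected, so III-4 is uu.
Now use III-3's offspring. Probability of each recorded status — unaffected son IV-1: 1/2 if III-3 is Uu, 1 if UU; unaffected daughter IV-3: 1/2 if III-3 is Uu, 1 if UU. (IV-2: equally likely either way, so uninformative.)
Bayes: P(Uu) = 2/3·1/4 / (2/3·1/4 + 1/3·1) = 1/3.

1/3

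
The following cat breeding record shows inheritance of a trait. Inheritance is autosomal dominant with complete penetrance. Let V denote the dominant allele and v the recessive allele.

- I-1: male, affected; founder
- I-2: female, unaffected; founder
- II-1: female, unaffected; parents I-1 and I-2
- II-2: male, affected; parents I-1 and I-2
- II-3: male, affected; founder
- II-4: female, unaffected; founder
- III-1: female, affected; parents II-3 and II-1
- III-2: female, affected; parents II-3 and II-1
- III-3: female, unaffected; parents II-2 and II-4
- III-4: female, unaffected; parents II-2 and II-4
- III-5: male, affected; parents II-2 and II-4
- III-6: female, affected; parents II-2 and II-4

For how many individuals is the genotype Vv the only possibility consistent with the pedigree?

Obligate heterozygotes: I-1 is affected so carries V and passed v to II-1 (vv), so I-1 is Vv; II-2 is affected so carries V and received v from I-2 (vv), so II-2 is Vv; III-1 is affected so carries V and received v from II-1 (vv), so III-1 is Vv; III-2 is affected so carries V and received v from II-1 (vv), so III-2 is Vv; III-5 is affected so carries V and received v from II-4 (vv), so III-5 is Vv; III-6 is affected so carries V and received v from II-4 (vv), so III-6 is Vv.
Every other individual is either homozygous by phenotype or has at least one consistent homozygous assignment, so the count is 6.

6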